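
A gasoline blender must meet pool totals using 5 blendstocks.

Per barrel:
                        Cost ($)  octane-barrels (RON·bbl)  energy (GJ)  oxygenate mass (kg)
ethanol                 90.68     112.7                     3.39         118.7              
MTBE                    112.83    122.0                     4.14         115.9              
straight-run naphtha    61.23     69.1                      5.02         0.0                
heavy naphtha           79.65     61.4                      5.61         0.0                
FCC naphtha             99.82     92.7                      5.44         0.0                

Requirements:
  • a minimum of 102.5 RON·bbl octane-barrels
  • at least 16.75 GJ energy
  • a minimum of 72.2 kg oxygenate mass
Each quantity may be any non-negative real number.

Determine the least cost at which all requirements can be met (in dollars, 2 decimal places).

Let x1 = barrels of ethanol, x2 = barrels of MTBE, x3 = barrels of straight-run naphtha, x4 = barrels of heavy naphtha, x5 = barrels of FCC naphtha.
Minimise 90.68x1 + 112.83x2 + 61.23x3 + 79.65x4 + 99.82x5 with:
  112.7x1 + 122x2 + 69.1x3 + 61.4x4 + 92.7x5 ≥ 102.5   (octane-barrels)
  3.39x1 + 4.14x2 + 5.02x3 + 5.61x4 + 5.44x5 ≥ 16.75   (energy)
  118.7x1 + 115.9x2 ≥ 72.2   (oxygenate mass)
  x1, x2, x3, x4, x5 ≥ 0.
The cheapest feasible vertex uses only ethanol, straight-run naphtha; MTBE, heavy naphtha, FCC naphtha are not used. The energy and oxygenate mass requirements are met with equality.
So ethanol = 0.60826 barrels, straight-run naphtha = 2.9259 barrels.
Total cost: 90.68·0.60826 + 61.23·2.9259 = 234.3099.

$234.31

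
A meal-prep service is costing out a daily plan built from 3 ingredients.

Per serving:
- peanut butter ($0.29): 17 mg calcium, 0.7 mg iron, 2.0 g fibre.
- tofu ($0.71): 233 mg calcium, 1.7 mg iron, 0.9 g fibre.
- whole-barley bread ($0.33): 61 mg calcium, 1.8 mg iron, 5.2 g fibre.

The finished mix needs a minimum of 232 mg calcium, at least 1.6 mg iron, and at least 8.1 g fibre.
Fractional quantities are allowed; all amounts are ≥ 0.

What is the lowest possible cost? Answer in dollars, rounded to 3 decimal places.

$0.916

Treat it as an LP. Let x1 = servings of peanut butter, x2 = servings of tofu, x3 = servings of whole-barley bread.
Minimize 0.29x1 + 0.71x2 + 0.33x3 s.t.:
  17x1 + 233x2 + 61x3 ≥ 232   (calcium)
  0.7x1 + 1.7x2 + 1.8x3 ≥ 1.6   (iron)
  2x1 + 0.9x2 + 5.2x3 ≥ 8.1   (fibre)
  x1, x2, x3 ≥ 0.
The cheapest feasible vertex uses only tofu, whole-barley bread; peanut butter is not used. Binding constraints: calcium and fibre.
Optimal quantities: tofu = 0.6158 servings, whole-barley bread = 1.451 servings.
Cost = 0.71·0.6158 + 0.33·1.451 = 0.91605.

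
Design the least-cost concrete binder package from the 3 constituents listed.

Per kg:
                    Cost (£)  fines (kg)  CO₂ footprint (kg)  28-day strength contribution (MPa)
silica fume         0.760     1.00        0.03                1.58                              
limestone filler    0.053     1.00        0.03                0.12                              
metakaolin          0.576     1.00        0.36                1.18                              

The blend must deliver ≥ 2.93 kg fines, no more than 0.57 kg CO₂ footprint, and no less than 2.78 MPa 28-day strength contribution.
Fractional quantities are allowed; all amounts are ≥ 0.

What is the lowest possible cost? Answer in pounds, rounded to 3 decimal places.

Let x1 = kg of silica fume, x2 = kg of limestone filler, x3 = kg of metakaolin.
Minimize 0.76x1 + 0.053x2 + 0.576x3 subject to:
  1x1 + 1x2 + 1x3 ≥ 2.93   (fines)
  0.03x1 + 0.03x2 + 0.36x3 ≤ 0.57   (CO₂ footprint)
  1.58x1 + 0.12x2 + 1.18x3 ≥ 2.78   (28-day strength contribution)
  x1, x2, x3 ≥ 0.
The cheapest feasible vertex uses only silica fume, limestone filler; metakaolin is not used. The CO₂ footprint and 28-day strength contribution requirements are met with equality.
Solving gives x1 = 0.3425, x2 = 18.66.
Cost = 0.76·0.3425 + 0.053·18.66 = 1.24928.

£1.249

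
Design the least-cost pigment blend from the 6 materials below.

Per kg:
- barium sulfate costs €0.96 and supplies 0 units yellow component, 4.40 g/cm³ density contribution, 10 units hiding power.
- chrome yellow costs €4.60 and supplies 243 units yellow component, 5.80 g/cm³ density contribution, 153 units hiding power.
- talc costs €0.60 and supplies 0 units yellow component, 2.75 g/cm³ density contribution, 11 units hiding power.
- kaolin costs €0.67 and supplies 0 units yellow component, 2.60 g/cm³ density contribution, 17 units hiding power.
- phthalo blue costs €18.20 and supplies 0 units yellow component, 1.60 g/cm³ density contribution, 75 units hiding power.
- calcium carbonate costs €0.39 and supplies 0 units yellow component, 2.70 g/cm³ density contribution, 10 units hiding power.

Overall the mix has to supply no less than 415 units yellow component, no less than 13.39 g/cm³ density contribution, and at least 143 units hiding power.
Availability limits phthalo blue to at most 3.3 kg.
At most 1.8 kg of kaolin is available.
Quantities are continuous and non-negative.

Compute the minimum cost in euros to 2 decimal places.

Let x1 = kg of barium sulfate, x2 = kg of chrome yellow, x3 = kg of talc, x4 = kg of kaolin, x5 = kg of phthalo blue, x6 = kg of calcium carbonate.
Minimize 0.96x1 + 4.6x2 + 0.6x3 + 0.67x4 + 18.2x5 + 0.39x6 with:
  243x2 ≥ 415   (yellow component)
  4.4x1 + 5.8x2 + 2.75x3 + 2.6x4 + 1.6x5 + 2.7x6 ≥ 13.39   (density contribution)
  10x1 + 153x2 + 11x3 + 17x4 + 75x5 + 10x6 ≥ 143   (hiding power)
  x5 ≤ 3.3
  x4 ≤ 1.8
  x1, x2, x3, x4, x5, x6 ≥ 0.
The cheapest feasible vertex uses only chrome yellow, calcium carbonate; barium sulfate, talc, kaolin, phthalo blue are not used. The yellow component and density contribution requirements are met with equality.
That vertex is x2 = 1.708, x6 = 1.291.
Objective = 4.6·1.708 + 0.39·1.291 = 8.3603.

€8.36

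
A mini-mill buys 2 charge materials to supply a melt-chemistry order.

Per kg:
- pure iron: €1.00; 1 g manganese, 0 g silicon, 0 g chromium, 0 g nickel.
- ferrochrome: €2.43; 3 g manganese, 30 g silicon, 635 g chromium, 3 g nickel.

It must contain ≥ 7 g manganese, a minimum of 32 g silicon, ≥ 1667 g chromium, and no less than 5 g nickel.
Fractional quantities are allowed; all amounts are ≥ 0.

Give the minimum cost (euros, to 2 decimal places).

€6.38

This is a linear program. Let x1 = kg of pure iron, x2 = kg of ferrochrome.
Minimise 1x1 + 2.43x2 with:
  1x1 + 3x2 ≥ 7   (manganese)
  30x2 ≥ 32   (silicon)
  635x2 ≥ 1667   (chromium)
  3x2 ≥ 5   (nickel)
  x1, x2 ≥ 0.
The minimum-cost mix takes nothing from pure iron — only ferrochrome. There the chromium constraint is tight.
Optimal quantities: ferrochrome = 2.625 kg.
Objective = 2.43·2.625 = 6.3788.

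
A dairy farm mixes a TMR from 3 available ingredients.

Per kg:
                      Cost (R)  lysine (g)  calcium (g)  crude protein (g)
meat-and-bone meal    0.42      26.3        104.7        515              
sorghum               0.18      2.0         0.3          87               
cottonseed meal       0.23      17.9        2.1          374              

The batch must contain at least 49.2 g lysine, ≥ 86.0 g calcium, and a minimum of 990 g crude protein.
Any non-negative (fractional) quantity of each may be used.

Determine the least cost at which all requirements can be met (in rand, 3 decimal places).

R0.697

Let x1 = kg of meat-and-bone meal, x2 = kg of sorghum, x3 = kg of cottonseed meal.
Minimize 0.42x1 + 0.18x2 + 0.23x3 with:
  26.3x1 + 2x2 + 17.9x3 ≥ 49.2   (lysine)
  104.7x1 + 0.3x2 + 2.1x3 ≥ 86   (calcium)
  515x1 + 87x2 + 374x3 ≥ 990   (crude protein)
  x1, x2, x3 ≥ 0.
The optimal basis is {meat-and-bone meal, cottonseed meal}; sorghum drops out. The lysine and calcium requirements are met with equality.
That vertex is x1 = 0.7895, x3 = 1.589.
Hence cost = 0.42·0.7895 + 0.23·1.589 = R0.69706.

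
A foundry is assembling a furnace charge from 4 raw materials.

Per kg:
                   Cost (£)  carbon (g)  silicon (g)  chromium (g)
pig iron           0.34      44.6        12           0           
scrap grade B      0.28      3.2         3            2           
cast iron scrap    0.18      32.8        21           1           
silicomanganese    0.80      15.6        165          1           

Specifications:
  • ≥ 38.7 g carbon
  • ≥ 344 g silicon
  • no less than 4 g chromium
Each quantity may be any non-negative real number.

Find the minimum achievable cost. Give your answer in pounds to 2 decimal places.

£1.84

Set it up as a linear program. Let x1 = kg of pig iron, x2 = kg of scrap grade B, x3 = kg of cast iron scrap, x4 = kg of silicomanganese.
Minimise 0.34x1 + 0.28x2 + 0.18x3 + 0.8x4 subject to:
  44.6x1 + 3.2x2 + 32.8x3 + 15.6x4 ≥ 38.7   (carbon)
  12x1 + 3x2 + 21x3 + 165x4 ≥ 344   (silicon)
  2x2 + 1x3 + 1x4 ≥ 4   (chromium)
  x1, x2, x3, x4 ≥ 0.
The minimum-cost mix takes nothing from pig iron, scrap grade B — only cast iron scrap, silicomanganese. The silicon and chromium requirements are met with equality.
That vertex is x3 = 2.194, x4 = 1.806.
Objective = 0.18·2.194 + 0.8·1.806 = 1.8397.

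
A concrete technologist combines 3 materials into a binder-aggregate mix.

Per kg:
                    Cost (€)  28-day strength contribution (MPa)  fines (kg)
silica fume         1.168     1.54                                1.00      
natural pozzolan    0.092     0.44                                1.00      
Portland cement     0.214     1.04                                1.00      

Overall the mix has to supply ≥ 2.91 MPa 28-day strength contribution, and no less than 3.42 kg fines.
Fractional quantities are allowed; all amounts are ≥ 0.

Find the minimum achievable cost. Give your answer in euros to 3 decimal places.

Treat it as an LP. Let x1 = kg of silica fume, x2 = kg of natural pozzolan, x3 = kg of Portland cement.
Minimise 1.168x1 + 0.092x2 + 0.214x3 subject to:
  1.54x1 + 0.44x2 + 1.04x3 ≥ 2.91   (28-day strength contribution)
  1x1 + 1x2 + 1x3 ≥ 3.42   (fines)
  x1, x2, x3 ≥ 0.
At the optimum only natural pozzolan, Portland cement are positive (silica fume = 0). Binding constraints: 28-day strength contribution and fines.
Optimal quantities: natural pozzolan = 1.078 kg, Portland cement = 2.342 kg.
Objective = 0.092·1.078 + 0.214·2.342 = 0.60036.

€0.600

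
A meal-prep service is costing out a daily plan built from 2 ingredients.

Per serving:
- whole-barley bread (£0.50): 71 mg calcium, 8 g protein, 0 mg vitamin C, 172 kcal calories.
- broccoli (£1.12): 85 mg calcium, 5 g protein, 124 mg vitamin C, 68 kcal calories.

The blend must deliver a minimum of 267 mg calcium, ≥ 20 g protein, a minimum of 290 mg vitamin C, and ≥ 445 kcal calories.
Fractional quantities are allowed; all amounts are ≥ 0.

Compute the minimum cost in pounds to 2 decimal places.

£3.45

Treat it as an LP. Let x1 = servings of whole-barley bread, x2 = servings of broccoli.
Minimize 0.5x1 + 1.12x2 s.t.:
  71x1 + 85x2 ≥ 267   (calcium)
  8x1 + 5x2 ≥ 20   (protein)
  124x2 ≥ 290   (vitamin C)
  172x1 + 68x2 ≥ 445   (calories)
  x1, x2 ≥ 0.
Both inputs are positive at the optimum. The vitamin C and calories requirements are met with equality.
That vertex is x1 = 1.663, x2 = 2.339.
Cost = 0.5·1.663 + 1.12·2.339 = 3.4512.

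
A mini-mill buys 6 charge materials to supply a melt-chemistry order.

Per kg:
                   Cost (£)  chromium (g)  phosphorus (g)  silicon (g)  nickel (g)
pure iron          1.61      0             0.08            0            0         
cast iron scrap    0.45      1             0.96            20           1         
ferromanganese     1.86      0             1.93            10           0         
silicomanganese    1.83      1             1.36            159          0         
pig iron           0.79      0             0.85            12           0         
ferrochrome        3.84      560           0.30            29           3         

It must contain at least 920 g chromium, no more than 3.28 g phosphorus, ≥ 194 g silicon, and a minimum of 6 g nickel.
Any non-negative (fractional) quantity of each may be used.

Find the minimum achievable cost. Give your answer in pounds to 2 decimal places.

£8.22

This is a linear program. Let x1 = kg of pure iron, x2 = kg of cast iron scrap, x3 = kg of ferromanganese, x4 = kg of silicomanganese, x5 = kg of pig iron, x6 = kg of ferrochrome.
Minimize 1.61x1 + 0.45x2 + 1.86x3 + 1.83x4 + 0.79x5 + 3.84x6 subject to:
  1x2 + 1x4 + 560x6 ≥ 920   (chromium)
  0.08x1 + 0.96x2 + 1.93x3 + 1.36x4 + 0.85x5 + 0.3x6 ≤ 3.28   (phosphorus)
  20x2 + 10x3 + 159x4 + 12x5 + 29x6 ≥ 194   (silicon)
  1x2 + 3x6 ≥ 6   (nickel)
  x1, x2, x3, x4, x5, x6 ≥ 0.
At the optimum only cast iron scrap, silicomanganese, ferrochrome are positive (pure iron, ferromanganese, pig iron = 0). There the chromium, silicon, nickel constraints are tight.
Solving gives x2 = 1.081, x4 = 0.7851, x6 = 1.64.
Hence cost = 0.45·1.081 + 1.83·0.7851 + 3.84·1.64 = £8.2208.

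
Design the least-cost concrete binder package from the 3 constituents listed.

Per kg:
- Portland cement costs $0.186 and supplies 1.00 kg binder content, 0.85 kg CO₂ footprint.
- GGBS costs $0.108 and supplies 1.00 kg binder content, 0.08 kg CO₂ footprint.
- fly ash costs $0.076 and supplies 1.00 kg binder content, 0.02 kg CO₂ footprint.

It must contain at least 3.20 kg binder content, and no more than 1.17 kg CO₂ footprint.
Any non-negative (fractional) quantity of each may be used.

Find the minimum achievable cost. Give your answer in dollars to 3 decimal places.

Let x1 = kg of Portland cement, x2 = kg of GGBS, x3 = kg of fly ash.
Minimise 0.186x1 + 0.108x2 + 0.076x3 subject to:
  1x1 + 1x2 + 1x3 ≥ 3.2   (binder content)
  0.85x1 + 0.08x2 + 0.02x3 ≤ 1.17   (CO₂ footprint)
  x1, x2, x3 ≥ 0.
The minimum-cost mix takes nothing from Portland cement, GGBS — only fly ash. There the binder content constraint is tight.
That vertex is x3 = 3.2.
Objective = 0.076·3.2 = 0.24320.

$0.243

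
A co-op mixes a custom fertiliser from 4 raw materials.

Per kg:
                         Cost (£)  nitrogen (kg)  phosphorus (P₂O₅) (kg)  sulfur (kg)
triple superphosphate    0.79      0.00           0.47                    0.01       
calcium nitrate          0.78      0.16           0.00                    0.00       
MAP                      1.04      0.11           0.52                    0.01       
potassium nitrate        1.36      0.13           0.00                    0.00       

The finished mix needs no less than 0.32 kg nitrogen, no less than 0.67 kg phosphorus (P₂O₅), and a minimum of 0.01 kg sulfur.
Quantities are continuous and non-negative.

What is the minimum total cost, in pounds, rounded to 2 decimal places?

£2.21

Set it up as a linear program. Let x1 = kg of triple superphosphate, x2 = kg of calcium nitrate, x3 = kg of MAP, x4 = kg of potassium nitrate.
Minimise 0.79x1 + 0.78x2 + 1.04x3 + 1.36x4 subject to:
  0.16x2 + 0.11x3 + 0.13x4 ≥ 0.32   (nitrogen)
  0.47x1 + 0.52x3 ≥ 0.67   (phosphorus (P₂O₅))
  0.01x1 + 0.01x3 ≥ 0.01   (sulfur)
  x1, x2, x3, x4 ≥ 0.
At the optimum only calcium nitrate, MAP are positive (triple superphosphate, potassium nitrate = 0). The nitrogen and phosphorus (P₂O₅) requirements are met with equality.
So calcium nitrate = 1.114 kg, MAP = 1.288 kg.
Total cost: 0.78·1.114 + 1.04·1.288 = 2.2084.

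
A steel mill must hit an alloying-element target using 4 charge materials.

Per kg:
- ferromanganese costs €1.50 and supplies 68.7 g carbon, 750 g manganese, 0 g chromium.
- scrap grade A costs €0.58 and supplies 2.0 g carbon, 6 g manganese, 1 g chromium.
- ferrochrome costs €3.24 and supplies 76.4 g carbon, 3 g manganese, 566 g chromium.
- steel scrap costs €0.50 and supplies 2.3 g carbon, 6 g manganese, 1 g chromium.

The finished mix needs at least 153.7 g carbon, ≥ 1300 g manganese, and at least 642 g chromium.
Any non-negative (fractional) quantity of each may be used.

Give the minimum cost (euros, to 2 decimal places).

Let x1 = kg of ferromanganese, x2 = kg of scrap grade A, x3 = kg of ferrochrome, x4 = kg of steel scrap.
min 1.5x1 + 0.58x2 + 3.24x3 + 0.5x4 subject to:
  68.7x1 + 2x2 + 76.4x3 + 2.3x4 ≥ 153.7   (carbon)
  750x1 + 6x2 + 3x3 + 6x4 ≥ 1300   (manganese)
  1x2 + 566x3 + 1x4 ≥ 642   (chromium)
  x1, x2, x3, x4 ≥ 0.
The minimum-cost mix takes nothing from scrap grade A, steel scrap — only ferromanganese, ferrochrome. The manganese and chromium requirements are met with equality.
Solving gives x1 = 1.729, x3 = 1.134.
Total cost: 1.5·1.729 + 3.24·1.134 = 6.2677.

€6.27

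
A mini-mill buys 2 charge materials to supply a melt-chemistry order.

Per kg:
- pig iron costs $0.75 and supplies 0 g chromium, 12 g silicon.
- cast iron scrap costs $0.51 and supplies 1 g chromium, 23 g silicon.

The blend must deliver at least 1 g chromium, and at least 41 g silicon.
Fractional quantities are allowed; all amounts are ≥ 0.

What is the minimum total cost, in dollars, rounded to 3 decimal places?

This is a linear program. Let x1 = kg of pig iron, x2 = kg of cast iron scrap.
Minimise 0.75x1 + 0.51x2 subject to:
  1x2 ≥ 1   (chromium)
  12x1 + 23x2 ≥ 41   (silicon)
  x1, x2 ≥ 0.
At the optimum only cast iron scrap is positive (pig iron = 0). Binding constraint: silicon.
So cast iron scrap = 1.783 kg.
Cost = 0.51·1.783 = 0.90933.

$0.909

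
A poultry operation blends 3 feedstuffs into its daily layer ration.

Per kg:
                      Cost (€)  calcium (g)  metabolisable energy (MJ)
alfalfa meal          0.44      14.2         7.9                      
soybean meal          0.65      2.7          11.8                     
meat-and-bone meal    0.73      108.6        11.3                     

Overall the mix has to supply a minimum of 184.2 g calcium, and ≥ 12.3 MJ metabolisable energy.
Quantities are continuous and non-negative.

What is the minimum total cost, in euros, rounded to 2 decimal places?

€1.24

Set it up as a linear program. Let x1 = kg of alfalfa meal, x2 = kg of soybean meal, x3 = kg of meat-and-bone meal.
Minimise 0.44x1 + 0.65x2 + 0.73x3 s.t.:
  14.2x1 + 2.7x2 + 108.6x3 ≥ 184.2   (calcium)
  7.9x1 + 11.8x2 + 11.3x3 ≥ 12.3   (metabolisable energy)
  x1, x2, x3 ≥ 0.
The optimal basis is {meat-and-bone meal}; alfalfa meal, soybean meal drop out. Binding constraint: calcium.
Optimal quantities: meat-and-bone meal = 1.696 kg.
Cost = 0.73·1.696 = 1.2381.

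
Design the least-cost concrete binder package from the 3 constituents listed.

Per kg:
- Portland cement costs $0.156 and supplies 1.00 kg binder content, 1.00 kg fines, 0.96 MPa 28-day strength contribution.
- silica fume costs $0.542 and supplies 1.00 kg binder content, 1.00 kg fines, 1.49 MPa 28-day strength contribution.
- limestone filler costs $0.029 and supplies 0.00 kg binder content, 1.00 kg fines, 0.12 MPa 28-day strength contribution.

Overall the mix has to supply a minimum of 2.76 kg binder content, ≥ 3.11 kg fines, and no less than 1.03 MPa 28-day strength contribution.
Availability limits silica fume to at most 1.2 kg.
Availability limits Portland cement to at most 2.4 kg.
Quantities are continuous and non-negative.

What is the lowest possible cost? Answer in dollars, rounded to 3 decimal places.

Let x1 = kg of Portland cement, x2 = kg of silica fume, x3 = kg of limestone filler.
Minimize 0.156x1 + 0.542x2 + 0.029x3 subject to:
  1x1 + 1x2 ≥ 2.76   (binder content)
  1x1 + 1x2 + 1x3 ≥ 3.11   (fines)
  0.96x1 + 1.49x2 + 0.12x3 ≥ 1.03   (28-day strength contribution)
  x2 ≤ 1.2
  x1 ≤ 2.4
  x1, x2, x3 ≥ 0.
All 3 inputs are positive at the optimum. Binding constraints: binder content, fines, the Portland cement cap.
So Portland cement = 2.4 kg, silica fume = 0.36 kg, limestone filler = 0.35 kg.
Cost = 0.156·2.4 + 0.542·0.36 + 0.029·0.35 = 0.57967.

$0.580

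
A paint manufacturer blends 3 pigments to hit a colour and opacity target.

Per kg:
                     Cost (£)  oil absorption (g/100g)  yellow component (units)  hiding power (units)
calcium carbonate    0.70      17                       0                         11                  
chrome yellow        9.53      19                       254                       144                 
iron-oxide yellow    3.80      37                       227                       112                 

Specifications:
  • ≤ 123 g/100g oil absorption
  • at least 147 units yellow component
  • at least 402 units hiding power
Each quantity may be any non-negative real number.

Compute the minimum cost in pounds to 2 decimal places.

£15.23

Let x1 = kg of calcium carbonate, x2 = kg of chrome yellow, x3 = kg of iron-oxide yellow.
min 0.7x1 + 9.53x2 + 3.8x3 subject to:
  17x1 + 19x2 + 37x3 ≤ 123   (oil absorption)
  254x2 + 227x3 ≥ 147   (yellow component)
  11x1 + 144x2 + 112x3 ≥ 402   (hiding power)
  x1, x2, x3 ≥ 0.
The minimum-cost mix takes nothing from calcium carbonate — only chrome yellow, iron-oxide yellow. There the oil absorption and hiding power constraints are tight.
That vertex is x2 = 0.3431, x3 = 3.148.
Hence cost = 9.53·0.3431 + 3.8·3.148 = £15.2321.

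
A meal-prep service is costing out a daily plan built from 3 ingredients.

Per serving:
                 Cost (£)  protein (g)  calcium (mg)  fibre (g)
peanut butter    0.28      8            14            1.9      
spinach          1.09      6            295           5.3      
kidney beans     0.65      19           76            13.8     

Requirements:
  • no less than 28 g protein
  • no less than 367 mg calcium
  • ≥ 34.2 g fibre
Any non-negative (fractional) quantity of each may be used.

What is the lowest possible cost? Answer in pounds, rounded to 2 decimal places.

Treat it as an LP. Let x1 = servings of peanut butter, x2 = servings of spinach, x3 = servings of kidney beans.
Minimise 0.28x1 + 1.09x2 + 0.65x3 subject to:
  8x1 + 6x2 + 19x3 ≥ 28   (protein)
  14x1 + 295x2 + 76x3 ≥ 367   (calcium)
  1.9x1 + 5.3x2 + 13.8x3 ≥ 34.2   (fibre)
  x1, x2, x3 ≥ 0.
The cheapest feasible vertex uses only spinach, kidney beans; peanut butter is not used. The calcium and fibre requirements are met with equality.
So spinach = 0.6721 servings, kidney beans = 2.22 servings.
Total cost: 1.09·0.6721 + 0.65·2.22 = 2.1756.

£2.18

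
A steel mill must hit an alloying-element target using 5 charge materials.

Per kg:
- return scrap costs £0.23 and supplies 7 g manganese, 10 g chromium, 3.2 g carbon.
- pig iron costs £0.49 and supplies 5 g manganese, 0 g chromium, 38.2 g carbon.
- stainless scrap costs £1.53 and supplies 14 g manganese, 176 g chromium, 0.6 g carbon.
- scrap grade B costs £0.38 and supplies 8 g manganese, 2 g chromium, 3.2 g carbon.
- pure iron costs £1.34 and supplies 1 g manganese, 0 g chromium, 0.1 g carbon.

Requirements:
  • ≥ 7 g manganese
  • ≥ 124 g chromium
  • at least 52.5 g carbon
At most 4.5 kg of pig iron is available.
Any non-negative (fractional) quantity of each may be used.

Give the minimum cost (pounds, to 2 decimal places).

£1.75

Let x1 = kg of return scrap, x2 = kg of pig iron, x3 = kg of stainless scrap, x4 = kg of scrap grade B, x5 = kg of pure iron.
Minimize 0.23x1 + 0.49x2 + 1.53x3 + 0.38x4 + 1.34x5 subject to:
  7x1 + 5x2 + 14x3 + 8x4 + 1x5 ≥ 7   (manganese)
  10x1 + 176x3 + 2x4 ≥ 124   (chromium)
  3.2x1 + 38.2x2 + 0.6x3 + 3.2x4 + 0.1x5 ≥ 52.5   (carbon)
  x2 ≤ 4.5
  x1, x2, x3, x4, x5 ≥ 0.
The cheapest feasible vertex uses only pig iron, stainless scrap; return scrap, scrap grade B, pure iron are not used. The chromium and carbon requirements are met with equality.
That vertex is x2 = 1.363, x3 = 0.7045.
Cost = 0.49·1.363 + 1.53·0.7045 = 1.7458.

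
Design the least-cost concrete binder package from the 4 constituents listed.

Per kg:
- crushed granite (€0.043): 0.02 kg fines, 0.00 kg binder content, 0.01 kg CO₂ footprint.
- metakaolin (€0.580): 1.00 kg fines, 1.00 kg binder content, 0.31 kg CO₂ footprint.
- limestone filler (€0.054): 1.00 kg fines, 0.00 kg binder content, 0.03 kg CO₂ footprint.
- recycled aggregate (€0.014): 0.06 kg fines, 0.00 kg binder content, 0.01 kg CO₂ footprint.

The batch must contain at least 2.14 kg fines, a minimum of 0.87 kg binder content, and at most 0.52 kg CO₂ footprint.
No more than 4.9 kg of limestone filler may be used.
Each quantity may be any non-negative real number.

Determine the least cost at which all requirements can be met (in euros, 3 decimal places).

Let x1 = kg of crushed granite, x2 = kg of metakaolin, x3 = kg of limestone filler, x4 = kg of recycled aggregate.
min 0.043x1 + 0.58x2 + 0.054x3 + 0.014x4 subject to:
  0.02x1 + 1x2 + 1x3 + 0.06x4 ≥ 2.14   (fines)
  1x2 ≥ 0.87   (binder content)
  0.01x1 + 0.31x2 + 0.03x3 + 0.01x4 ≤ 0.52   (CO₂ footprint)
  x3 ≤ 4.9
  x1, x2, x3, x4 ≥ 0.
The cheapest feasible vertex uses only metakaolin, limestone filler; crushed granite, recycled aggregate are not used. There the fines and binder content constraints are tight.
That vertex is x2 = 0.87, x3 = 1.27.
Cost = 0.58·0.87 + 0.054·1.27 = 0.57318.

€0.573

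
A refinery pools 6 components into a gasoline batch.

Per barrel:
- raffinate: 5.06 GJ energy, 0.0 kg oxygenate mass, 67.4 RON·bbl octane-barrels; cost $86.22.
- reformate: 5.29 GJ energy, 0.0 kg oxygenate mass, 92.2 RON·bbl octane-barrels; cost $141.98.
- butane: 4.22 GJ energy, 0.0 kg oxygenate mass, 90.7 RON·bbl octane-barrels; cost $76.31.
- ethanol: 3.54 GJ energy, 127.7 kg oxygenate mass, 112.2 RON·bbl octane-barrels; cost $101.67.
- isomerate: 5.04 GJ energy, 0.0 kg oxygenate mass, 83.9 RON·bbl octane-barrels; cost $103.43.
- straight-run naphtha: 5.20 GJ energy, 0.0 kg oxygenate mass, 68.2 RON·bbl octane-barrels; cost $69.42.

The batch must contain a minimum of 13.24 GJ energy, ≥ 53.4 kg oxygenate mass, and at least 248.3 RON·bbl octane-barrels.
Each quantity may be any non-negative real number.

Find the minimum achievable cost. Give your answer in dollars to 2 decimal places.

$226.14

Treat it as an LP. Let x1 = barrels of raffinate, x2 = barrels of reformate, x3 = barrels of butane, x4 = barrels of ethanol, x5 = barrels of isomerate, x6 = barrels of straight-run naphtha.
min 86.22x1 + 141.98x2 + 76.31x3 + 101.67x4 + 103.43x5 + 69.42x6 subject to:
  5.06x1 + 5.29x2 + 4.22x3 + 3.54x4 + 5.04x5 + 5.2x6 ≥ 13.24   (energy)
  127.7x4 ≥ 53.4   (oxygenate mass)
  67.4x1 + 92.2x2 + 90.7x3 + 112.2x4 + 83.9x5 + 68.2x6 ≥ 248.3   (octane-barrels)
  x1, x2, x3, x4, x5, x6 ≥ 0.
The minimum-cost mix takes nothing from raffinate, reformate, isomerate — only butane, ethanol, straight-run naphtha. The energy, oxygenate mass, octane-barrels requirements are met with equality.
So butane = 1.33365 barrels, ethanol = 0.418168 barrels, straight-run naphtha = 1.17917 barrels.
Objective = 76.31·1.33365 + 101.67·0.418168 + 69.42·1.17917 = 226.1440.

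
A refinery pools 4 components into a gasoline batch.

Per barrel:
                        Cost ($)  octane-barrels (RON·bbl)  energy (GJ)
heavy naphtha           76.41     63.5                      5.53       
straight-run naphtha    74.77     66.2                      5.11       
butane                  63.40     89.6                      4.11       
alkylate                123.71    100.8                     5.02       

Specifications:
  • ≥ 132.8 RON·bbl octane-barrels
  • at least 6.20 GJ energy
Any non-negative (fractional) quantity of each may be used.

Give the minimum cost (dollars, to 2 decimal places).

Let x1 = barrels of heavy naphtha, x2 = barrels of straight-run naphtha, x3 = barrels of butane, x4 = barrels of alkylate.
min 76.41x1 + 74.77x2 + 63.4x3 + 123.71x4 with:
  63.5x1 + 66.2x2 + 89.6x3 + 100.8x4 ≥ 132.8   (octane-barrels)
  5.53x1 + 5.11x2 + 4.11x3 + 5.02x4 ≥ 6.2   (energy)
  x1, x2, x3, x4 ≥ 0.
At the optimum only heavy naphtha, butane are positive (straight-run naphtha, alkylate = 0). There the octane-barrels and energy constraints are tight.
Solving gives x1 = 0.041415, x3 = 1.4528.
Hence cost = 76.41·0.041415 + 63.4·1.4528 = $95.2720.

$95.27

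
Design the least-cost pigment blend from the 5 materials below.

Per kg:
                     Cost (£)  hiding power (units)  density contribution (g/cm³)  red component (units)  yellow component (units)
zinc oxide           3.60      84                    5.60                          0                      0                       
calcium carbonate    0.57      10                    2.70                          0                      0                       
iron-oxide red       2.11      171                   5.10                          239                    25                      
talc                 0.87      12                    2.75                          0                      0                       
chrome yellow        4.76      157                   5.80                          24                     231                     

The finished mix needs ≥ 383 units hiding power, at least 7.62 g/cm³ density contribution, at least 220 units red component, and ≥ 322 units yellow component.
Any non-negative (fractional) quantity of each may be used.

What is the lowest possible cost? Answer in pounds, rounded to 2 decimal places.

Set it up as a linear program. Let x1 = kg of zinc oxide, x2 = kg of calcium carbonate, x3 = kg of iron-oxide red, x4 = kg of talc, x5 = kg of chrome yellow.
min 3.6x1 + 0.57x2 + 2.11x3 + 0.87x4 + 4.76x5 subject to:
  84x1 + 10x2 + 171x3 + 12x4 + 157x5 ≥ 383   (hiding power)
  5.6x1 + 2.7x2 + 5.1x3 + 2.75x4 + 5.8x5 ≥ 7.62   (density contribution)
  239x3 + 24x5 ≥ 220   (red component)
  25x3 + 231x5 ≥ 322   (yellow component)
  x1, x2, x3, x4, x5 ≥ 0.
The minimum-cost mix takes nothing from zinc oxide, calcium carbonate, talc — only iron-oxide red, chrome yellow. Binding constraints: hiding power and yellow component.
That vertex is x3 = 1.066, x5 = 1.279.
Objective = 2.11·1.066 + 4.76·1.279 = 8.3373.

£8.34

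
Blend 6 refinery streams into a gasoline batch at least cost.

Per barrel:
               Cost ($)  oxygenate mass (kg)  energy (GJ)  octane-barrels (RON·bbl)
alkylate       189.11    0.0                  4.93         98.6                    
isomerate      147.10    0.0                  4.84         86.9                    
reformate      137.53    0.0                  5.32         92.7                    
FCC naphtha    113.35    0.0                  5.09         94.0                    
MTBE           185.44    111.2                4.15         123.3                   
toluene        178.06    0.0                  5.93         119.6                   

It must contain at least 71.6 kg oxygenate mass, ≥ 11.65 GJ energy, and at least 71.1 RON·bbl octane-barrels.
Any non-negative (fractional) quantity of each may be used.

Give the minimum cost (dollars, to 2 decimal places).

$319.33

Treat it as an LP. Let x1 = barrels of alkylate, x2 = barrels of isomerate, x3 = barrels of reformate, x4 = barrels of FCC naphtha, x5 = barrels of MTBE, x6 = barrels of toluene.
min 189.11x1 + 147.1x2 + 137.53x3 + 113.35x4 + 185.44x5 + 178.06x6 subject to:
  111.2x5 ≥ 71.6   (oxygenate mass)
  4.93x1 + 4.84x2 + 5.32x3 + 5.09x4 + 4.15x5 + 5.93x6 ≥ 11.65   (energy)
  98.6x1 + 86.9x2 + 92.7x3 + 94x4 + 123.3x5 + 119.6x6 ≥ 71.1   (octane-barrels)
  x1, x2, x3, x4, x5, x6 ≥ 0.
The optimal basis is {FCC naphtha, MTBE}; alkylate, isomerate, reformate, toluene drop out. There the oxygenate mass and energy constraints are tight.
So FCC naphtha = 1.7638 barrels, MTBE = 0.64388 barrels.
Total cost: 113.35·1.7638 + 185.44·0.64388 = 319.3278.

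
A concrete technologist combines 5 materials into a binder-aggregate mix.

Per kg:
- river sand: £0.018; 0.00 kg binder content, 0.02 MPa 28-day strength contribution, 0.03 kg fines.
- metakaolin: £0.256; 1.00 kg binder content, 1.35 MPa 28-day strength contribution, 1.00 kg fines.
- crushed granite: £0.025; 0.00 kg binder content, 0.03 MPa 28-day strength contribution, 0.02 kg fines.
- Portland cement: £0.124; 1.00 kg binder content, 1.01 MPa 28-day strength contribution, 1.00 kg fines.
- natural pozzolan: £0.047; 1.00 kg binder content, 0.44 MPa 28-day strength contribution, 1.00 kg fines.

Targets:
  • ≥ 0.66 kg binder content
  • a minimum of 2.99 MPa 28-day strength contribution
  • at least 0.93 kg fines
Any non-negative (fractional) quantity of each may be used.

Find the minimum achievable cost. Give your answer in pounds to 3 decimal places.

£0.319

Set it up as a linear program. Let x1 = kg of river sand, x2 = kg of metakaolin, x3 = kg of crushed granite, x4 = kg of Portland cement, x5 = kg of natural pozzolan.
Minimize 0.018x1 + 0.256x2 + 0.025x3 + 0.124x4 + 0.047x5 subject to:
  1x2 + 1x4 + 1x5 ≥ 0.66   (binder content)
  0.02x1 + 1.35x2 + 0.03x3 + 1.01x4 + 0.44x5 ≥ 2.99   (28-day strength contribution)
  0.03x1 + 1x2 + 0.02x3 + 1x4 + 1x5 ≥ 0.93   (fines)
  x1, x2, x3, x4, x5 ≥ 0.
The cheapest feasible vertex uses only natural pozzolan; river sand, metakaolin, crushed granite, Portland cement are not used. There the 28-day strength contribution constraint is tight.
Optimal quantities: natural pozzolan = 6.795 kg.
Hence cost = 0.047·6.795 = £0.31937.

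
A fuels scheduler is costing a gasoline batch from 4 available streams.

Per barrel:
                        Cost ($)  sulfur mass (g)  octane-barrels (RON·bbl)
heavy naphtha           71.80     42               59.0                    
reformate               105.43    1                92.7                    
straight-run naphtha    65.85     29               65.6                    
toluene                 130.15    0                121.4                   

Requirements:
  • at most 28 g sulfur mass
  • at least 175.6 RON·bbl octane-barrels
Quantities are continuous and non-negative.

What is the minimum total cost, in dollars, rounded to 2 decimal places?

Set it up as a linear program. Let x1 = barrels of heavy naphtha, x2 = barrels of reformate, x3 = barrels of straight-run naphtha, x4 = barrels of toluene.
min 71.8x1 + 105.43x2 + 65.85x3 + 130.15x4 with:
  42x1 + 1x2 + 29x3 ≤ 28   (sulfur mass)
  59x1 + 92.7x2 + 65.6x3 + 121.4x4 ≥ 175.6   (octane-barrels)
  x1, x2, x3, x4 ≥ 0.
The cheapest feasible vertex uses only straight-run naphtha, toluene; heavy naphtha, reformate are not used. Binding constraints: sulfur mass and octane-barrels.
That vertex is x3 = 0.9655, x4 = 0.9247.
Hence cost = 65.85·0.9655 + 130.15·0.9247 = $183.9279.

$183.93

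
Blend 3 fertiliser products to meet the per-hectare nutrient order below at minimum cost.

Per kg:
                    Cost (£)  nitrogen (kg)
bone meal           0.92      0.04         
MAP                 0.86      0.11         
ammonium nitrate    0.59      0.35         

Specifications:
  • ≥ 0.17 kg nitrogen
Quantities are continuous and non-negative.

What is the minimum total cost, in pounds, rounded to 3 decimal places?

Let x1 = kg of bone meal, x2 = kg of MAP, x3 = kg of ammonium nitrate.
Minimise 0.92x1 + 0.86x2 + 0.59x3 subject to:
  0.04x1 + 0.11x2 + 0.35x3 ≥ 0.17   (nitrogen)
  x1, x2, x3 ≥ 0.
The minimum-cost mix takes nothing from bone meal, MAP — only ammonium nitrate. The nitrogen requirement is met with equality.
So ammonium nitrate = 0.4857 kg.
Cost = 0.59·0.4857 = 0.28656.

£0.287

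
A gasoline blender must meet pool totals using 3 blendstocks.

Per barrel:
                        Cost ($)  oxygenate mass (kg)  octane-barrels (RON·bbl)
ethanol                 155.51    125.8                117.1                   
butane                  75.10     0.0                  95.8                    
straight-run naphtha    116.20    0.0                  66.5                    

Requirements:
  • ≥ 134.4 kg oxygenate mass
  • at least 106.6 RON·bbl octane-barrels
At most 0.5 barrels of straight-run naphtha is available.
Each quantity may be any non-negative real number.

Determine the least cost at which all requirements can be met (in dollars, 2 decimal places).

Let x1 = barrels of ethanol, x2 = barrels of butane, x3 = barrels of straight-run naphtha.
min 155.51x1 + 75.1x2 + 116.2x3 s.t.:
  125.8x1 ≥ 134.4   (oxygenate mass)
  117.1x1 + 95.8x2 + 66.5x3 ≥ 106.6   (octane-barrels)
  x3 ≤ 0.5
  x1, x2, x3 ≥ 0.
The optimal basis is {ethanol}; butane, straight-run naphtha drop out. The oxygenate mass requirement is met with equality.
Solving gives x1 = 1.06836.
Hence cost = 155.51·1.06836 = $166.1407.

$166.14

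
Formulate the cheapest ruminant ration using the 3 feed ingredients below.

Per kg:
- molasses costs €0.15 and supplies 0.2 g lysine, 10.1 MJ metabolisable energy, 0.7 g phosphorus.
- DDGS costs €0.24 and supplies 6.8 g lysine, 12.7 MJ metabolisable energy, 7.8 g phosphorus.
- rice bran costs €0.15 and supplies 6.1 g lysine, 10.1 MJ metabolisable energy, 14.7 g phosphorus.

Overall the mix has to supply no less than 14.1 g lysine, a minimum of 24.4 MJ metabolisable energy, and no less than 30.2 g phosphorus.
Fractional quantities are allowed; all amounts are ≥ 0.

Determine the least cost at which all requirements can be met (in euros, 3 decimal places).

€0.362

This is a linear program. Let x1 = kg of molasses, x2 = kg of DDGS, x3 = kg of rice bran.
min 0.15x1 + 0.24x2 + 0.15x3 subject to:
  0.2x1 + 6.8x2 + 6.1x3 ≥ 14.1   (lysine)
  10.1x1 + 12.7x2 + 10.1x3 ≥ 24.4   (metabolisable energy)
  0.7x1 + 7.8x2 + 14.7x3 ≥ 30.2   (phosphorus)
  x1, x2, x3 ≥ 0.
The cheapest feasible vertex uses only molasses, rice bran; DDGS is not used. Binding constraints: lysine and metabolisable energy.
Solving gives x1 = 0.1079, x3 = 2.308.
Objective = 0.15·0.1079 + 0.15·2.308 = 0.36239.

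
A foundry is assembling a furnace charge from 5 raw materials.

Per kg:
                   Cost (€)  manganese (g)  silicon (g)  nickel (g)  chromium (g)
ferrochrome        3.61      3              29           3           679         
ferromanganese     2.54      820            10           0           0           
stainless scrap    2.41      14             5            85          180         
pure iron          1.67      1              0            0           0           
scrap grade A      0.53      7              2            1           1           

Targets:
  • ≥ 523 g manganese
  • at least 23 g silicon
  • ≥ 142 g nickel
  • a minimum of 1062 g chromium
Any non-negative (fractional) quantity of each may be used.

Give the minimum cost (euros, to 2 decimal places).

Treat it as an LP. Let x1 = kg of ferrochrome, x2 = kg of ferromanganese, x3 = kg of stainless scrap, x4 = kg of pure iron, x5 = kg of scrap grade A.
min 3.61x1 + 2.54x2 + 2.41x3 + 1.67x4 + 0.53x5 with:
  3x1 + 820x2 + 14x3 + 1x4 + 7x5 ≥ 523   (manganese)
  29x1 + 10x2 + 5x3 + 2x5 ≥ 23   (silicon)
  3x1 + 85x3 + 1x5 ≥ 142   (nickel)
  679x1 + 180x3 + 1x5 ≥ 1062   (chromium)
  x1, x2, x3, x4, x5 ≥ 0.
The optimal basis is {ferrochrome, ferromanganese, stainless scrap}; pure iron, scrap grade A drop out. The manganese, nickel, chromium requirements are met with equality.
Optimal quantities: ferrochrome = 1.1318 kg, ferromanganese = 0.60582 kg, stainless scrap = 1.6306 kg.
Hence cost = 3.61·1.1318 + 2.54·0.60582 + 2.41·1.6306 = €9.5543.

€9.55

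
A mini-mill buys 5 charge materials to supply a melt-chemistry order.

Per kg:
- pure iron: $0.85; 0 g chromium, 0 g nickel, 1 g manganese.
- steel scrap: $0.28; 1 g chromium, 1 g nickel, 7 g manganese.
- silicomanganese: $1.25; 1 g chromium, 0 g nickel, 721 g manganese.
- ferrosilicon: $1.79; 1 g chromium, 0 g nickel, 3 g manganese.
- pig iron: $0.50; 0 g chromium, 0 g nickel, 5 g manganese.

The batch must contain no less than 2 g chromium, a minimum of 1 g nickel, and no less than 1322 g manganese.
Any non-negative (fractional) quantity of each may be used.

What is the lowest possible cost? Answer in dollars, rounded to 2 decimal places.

$2.56

Let x1 = kg of pure iron, x2 = kg of steel scrap, x3 = kg of silicomanganese, x4 = kg of ferrosilicon, x5 = kg of pig iron.
Minimize 0.85x1 + 0.28x2 + 1.25x3 + 1.79x4 + 0.5x5 s.t.:
  1x2 + 1x3 + 1x4 ≥ 2   (chromium)
  1x2 ≥ 1   (nickel)
  1x1 + 7x2 + 721x3 + 3x4 + 5x5 ≥ 1322   (manganese)
  x1, x2, x3, x4, x5 ≥ 0.
At the optimum only steel scrap, silicomanganese are positive (pure iron, ferrosilicon, pig iron = 0). The nickel and manganese requirements are met with equality.
Optimal quantities: steel scrap = 1 kg, silicomanganese = 1.824 kg.
Hence cost = 0.28·1 + 1.25·1.824 = $2.5600.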